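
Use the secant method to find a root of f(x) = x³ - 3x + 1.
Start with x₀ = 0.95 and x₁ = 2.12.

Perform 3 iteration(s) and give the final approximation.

f(x) = x³ - 3x + 1
x₀ = 0.95, x₁ = 2.12

Secant formula: x_{n+1} = x_n - f(x_n)(x_n - x_{n-1})/(f(x_n) - f(x_{n-1}))

Iteration 1:
  f(0.950000) = -0.992625
  f(2.120000) = 4.168128
  x_2 = 2.120000 - 4.168128×(2.120000 - 0.950000)/(4.168128 - (-0.992625))
       = 1.175039
Iteration 2:
  f(2.120000) = 4.168128
  f(1.175039) = -0.902721
  x_3 = 1.175039 - (-0.902721)×(1.175039 - 2.120000)/(-0.902721 - 4.168128)
       = 1.343263
Iteration 3:
  f(1.175039) = -0.902721
  f(1.343263) = -0.606066
  x_4 = 1.343263 - (-0.606066)×(1.343263 - 1.175039)/(-0.606066 - (-0.902721))
       = 1.686943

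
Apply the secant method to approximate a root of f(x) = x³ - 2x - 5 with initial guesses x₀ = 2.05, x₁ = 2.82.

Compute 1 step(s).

f(x) = x³ - 2x - 5
x₀ = 2.05, x₁ = 2.82

Secant formula: x_{n+1} = x_n - f(x_n)(x_n - x_{n-1})/(f(x_n) - f(x_{n-1}))

Iteration 1:
  f(2.050000) = -0.484875
  f(2.820000) = 11.785768
  x_2 = 2.820000 - 11.785768×(2.820000 - 2.050000)/(11.785768 - (-0.484875))
       = 2.080427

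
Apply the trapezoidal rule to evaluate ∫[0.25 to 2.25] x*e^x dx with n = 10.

f(x) = x*e^x
a = 0.25, b = 2.25, n = 10
h = (b - a)/n = 0.200000

Trapezoidal rule: (h/2)[f(x₀) + 2f(x₁) + 2f(x₂) + ... + f(xₙ)]

x_0 = 0.2500, f(x_0) = 0.321006, coefficient = 1
x_1 = 0.4500, f(x_1) = 0.705740, coefficient = 2
x_2 = 0.6500, f(x_2) = 1.245102, coefficient = 2
x_3 = 0.8500, f(x_3) = 1.988700, coefficient = 2
x_4 = 1.0500, f(x_4) = 3.000534, coefficient = 2
x_5 = 1.2500, f(x_5) = 4.362929, coefficient = 2
x_6 = 1.4500, f(x_6) = 6.181516, coefficient = 2
x_7 = 1.6500, f(x_7) = 8.591517, coefficient = 2
x_8 = 1.8500, f(x_8) = 11.765666, coefficient = 2
x_9 = 2.0500, f(x_9) = 15.924197, coefficient = 2
x_10 = 2.2500, f(x_10) = 21.347406, coefficient = 1

I ≈ (0.200000/2) × 129.200213 = 12.920021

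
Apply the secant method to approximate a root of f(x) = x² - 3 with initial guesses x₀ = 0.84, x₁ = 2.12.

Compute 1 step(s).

f(x) = x² - 3
x₀ = 0.84, x₁ = 2.12

Secant formula: x_{n+1} = x_n - f(x_n)(x_n - x_{n-1})/(f(x_n) - f(x_{n-1}))

Iteration 1:
  f(0.840000) = -2.294400
  f(2.120000) = 1.494400
  x_2 = 2.120000 - 1.494400×(2.120000 - 0.840000)/(1.494400 - (-2.294400))
       = 1.615135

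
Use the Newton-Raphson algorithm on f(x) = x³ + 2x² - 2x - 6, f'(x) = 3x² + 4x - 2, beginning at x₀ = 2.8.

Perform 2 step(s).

f(x) = x³ + 2x² - 2x - 6
f'(x) = 3x² + 4x - 2
x₀ = 2.8

Newton-Raphson formula: x_{n+1} = x_n - f(x_n)/f'(x_n)

Iteration 1:
  f(2.800000) = 26.032000
  f'(2.800000) = 32.720000
  x_1 = 2.800000 - 26.032000/32.720000 = 2.004401
Iteration 2:
  f(2.004401) = 6.079373
  f'(2.004401) = 18.070474
  x_2 = 2.004401 - 6.079373/18.070474 = 1.667975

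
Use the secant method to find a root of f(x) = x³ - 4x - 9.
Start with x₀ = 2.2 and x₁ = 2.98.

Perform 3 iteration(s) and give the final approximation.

f(x) = x³ - 4x - 9
x₀ = 2.2, x₁ = 2.98

Secant formula: x_{n+1} = x_n - f(x_n)(x_n - x_{n-1})/(f(x_n) - f(x_{n-1}))

Iteration 1:
  f(2.200000) = -7.152000
  f(2.980000) = 5.543592
  x_2 = 2.980000 - 5.543592×(2.980000 - 2.200000)/(5.543592 - (-7.152000))
       = 2.639409
Iteration 2:
  f(2.980000) = 5.543592
  f(2.639409) = -1.170243
  x_3 = 2.639409 - (-1.170243)×(2.639409 - 2.980000)/(-1.170243 - 5.543592)
       = 2.698775
Iteration 3:
  f(2.639409) = -1.170243
  f(2.698775) = -0.138874
  x_4 = 2.698775 - (-0.138874)×(2.698775 - 2.639409)/(-0.138874 - (-1.170243))
       = 2.706769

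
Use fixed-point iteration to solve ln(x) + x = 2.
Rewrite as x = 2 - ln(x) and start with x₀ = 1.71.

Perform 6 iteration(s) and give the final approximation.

Equation: ln(x) + x = 2
Fixed-point form: x = 2 - ln(x)
x₀ = 1.71

x_1 = g(1.710000) = 1.463507
x_2 = g(1.463507) = 1.619165
x_3 = g(1.619165) = 1.518090
x_4 = g(1.518090) = 1.582547
x_5 = g(1.582547) = 1.540964
x_6 = g(1.540964) = 1.567592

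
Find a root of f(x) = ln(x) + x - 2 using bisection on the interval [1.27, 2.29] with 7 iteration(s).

f(x) = ln(x) + x - 2
Initial interval: [1.27, 2.29]

Iteration 1:
  c_1 = (1.270000 + 2.290000)/2 = 1.780000
  f(c_1) = f(1.780000) = 0.356613
  f(a) × f(c) < 0, new interval: [1.270000, 1.780000]
Iteration 2:
  c_2 = (1.270000 + 1.780000)/2 = 1.525000
  f(c_2) = f(1.525000) = -0.053006
  f(a) × f(c) ≥ 0, new interval: [1.525000, 1.780000]
Iteration 3:
  c_3 = (1.525000 + 1.780000)/2 = 1.652500
  f(c_3) = f(1.652500) = 0.154789
  f(a) × f(c) < 0, new interval: [1.525000, 1.652500]
Iteration 4:
  c_4 = (1.525000 + 1.652500)/2 = 1.588750
  f(c_4) = f(1.588750) = 0.051698
  f(a) × f(c) < 0, new interval: [1.525000, 1.588750]
Iteration 5:
  c_5 = (1.525000 + 1.588750)/2 = 1.556875
  f(c_5) = f(1.556875) = -0.000444
  f(a) × f(c) ≥ 0, new interval: [1.556875, 1.588750]
Iteration 6:
  c_6 = (1.556875 + 1.588750)/2 = 1.572812
  f(c_6) = f(1.572812) = 0.025678
  f(a) × f(c) < 0, new interval: [1.556875, 1.572812]
Iteration 7:
  c_7 = (1.556875 + 1.572812)/2 = 1.564844
  f(c_7) = f(1.564844) = 0.012630
  f(a) × f(c) < 0, new interval: [1.556875, 1.564844]

After 7 iteration(s), the approximation is c_7 = 1.564844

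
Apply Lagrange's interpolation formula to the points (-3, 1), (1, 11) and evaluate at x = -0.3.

Lagrange interpolation formula:
P(x) = Σ yᵢ × Lᵢ(x)
where Lᵢ(x) = Π_{j≠i} (x - xⱼ)/(xᵢ - xⱼ)

L_0(-0.3) = (-0.3 - 1)/(-3 - 1) = 0.325000
L_1(-0.3) = (-0.3 - (-3))/(1 - (-3)) = 0.675000

P(-0.3) = 1×L_0(-0.3) + 11×L_1(-0.3)
P(-0.3) = 7.750000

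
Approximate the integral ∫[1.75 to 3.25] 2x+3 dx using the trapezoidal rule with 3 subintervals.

f(x) = 2x+3
a = 1.75, b = 3.25, n = 3
h = (b - a)/n = 0.500000

Trapezoidal rule: (h/2)[f(x₀) + 2f(x₁) + 2f(x₂) + ... + f(xₙ)]

x_0 = 1.7500, f(x_0) = 6.500000, coefficient = 1
x_1 = 2.2500, f(x_1) = 7.500000, coefficient = 2
x_2 = 2.7500, f(x_2) = 8.500000, coefficient = 2
x_3 = 3.2500, f(x_3) = 9.500000, coefficient = 1

I ≈ (0.500000/2) × 48.000000 = 12.000000
Exact value: 12.000000
Error: 0.000000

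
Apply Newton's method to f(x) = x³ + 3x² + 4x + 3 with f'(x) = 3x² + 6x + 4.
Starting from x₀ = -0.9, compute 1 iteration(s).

f(x) = x³ + 3x² + 4x + 3
f'(x) = 3x² + 6x + 4
x₀ = -0.9

Newton-Raphson formula: x_{n+1} = x_n - f(x_n)/f'(x_n)

Iteration 1:
  f(-0.900000) = 1.101000
  f'(-0.900000) = 1.030000
  x_1 = -0.900000 - 1.101000/1.030000 = -1.968932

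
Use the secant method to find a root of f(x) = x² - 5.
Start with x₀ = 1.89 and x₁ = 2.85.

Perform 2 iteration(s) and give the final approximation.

f(x) = x² - 5
x₀ = 1.89, x₁ = 2.85

Secant formula: x_{n+1} = x_n - f(x_n)(x_n - x_{n-1})/(f(x_n) - f(x_{n-1}))

Iteration 1:
  f(1.890000) = -1.427900
  f(2.850000) = 3.122500
  x_2 = 2.850000 - 3.122500×(2.850000 - 1.890000)/(3.122500 - (-1.427900))
       = 2.191245
Iteration 2:
  f(2.850000) = 3.122500
  f(2.191245) = -0.198447
  x_3 = 2.191245 - (-0.198447)×(2.191245 - 2.850000)/(-0.198447 - 3.122500)
       = 2.230609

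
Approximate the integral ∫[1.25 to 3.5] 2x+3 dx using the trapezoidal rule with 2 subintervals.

f(x) = 2x+3
a = 1.25, b = 3.5, n = 2
h = (b - a)/n = 1.125000

Trapezoidal rule: (h/2)[f(x₀) + 2f(x₁) + 2f(x₂) + ... + f(xₙ)]

x_0 = 1.2500, f(x_0) = 5.500000, coefficient = 1
x_1 = 2.3750, f(x_1) = 7.750000, coefficient = 2
x_2 = 3.5000, f(x_2) = 10.000000, coefficient = 1

I ≈ (1.125000/2) × 31.000000 = 17.437500
Exact value: 17.437500
Error: 0.000000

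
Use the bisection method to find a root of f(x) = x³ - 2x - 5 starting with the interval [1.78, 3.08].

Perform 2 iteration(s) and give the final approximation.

f(x) = x³ - 2x - 5
Initial interval: [1.78, 3.08]

Iteration 1:
  c_1 = (1.780000 + 3.080000)/2 = 2.430000
  f(c_1) = f(2.430000) = 4.488907
  f(a) × f(c) < 0, new interval: [1.780000, 2.430000]
Iteration 2:
  c_2 = (1.780000 + 2.430000)/2 = 2.105000
  f(c_2) = f(2.105000) = 0.117308
  f(a) × f(c) < 0, new interval: [1.780000, 2.105000]

After 2 iteration(s), the approximation is c_2 = 2.105000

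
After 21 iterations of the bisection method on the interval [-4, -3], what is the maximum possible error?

Bisection error bound: |error| ≤ (b-a)/2^n
|error| ≤ (-3 - (-4))/2^21 = 1/2^21
|error| ≤ 0.0000004768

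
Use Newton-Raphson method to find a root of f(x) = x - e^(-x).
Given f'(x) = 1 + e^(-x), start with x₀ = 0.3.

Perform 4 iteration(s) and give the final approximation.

f(x) = x - e^(-x)
f'(x) = 1 + e^(-x)
x₀ = 0.3

Newton-Raphson formula: x_{n+1} = x_n - f(x_n)/f'(x_n)

Iteration 1:
  f(0.300000) = -0.440818
  f'(0.300000) = 1.740818
  x_1 = 0.300000 - (-0.440818)/1.740818 = 0.553225
Iteration 2:
  f(0.553225) = -0.021868
  f'(0.553225) = 1.575092
  x_2 = 0.553225 - (-0.021868)/1.575092 = 0.567108
Iteration 3:
  f(0.567108) = -0.000055
  f'(0.567108) = 1.567163
  x_3 = 0.567108 - (-0.000055)/1.567163 = 0.567143
Iteration 4:
  f(0.567143) = 0.000000
  f'(0.567143) = 1.567143
  x_4 = 0.567143 - 0.000000/1.567143 = 0.567143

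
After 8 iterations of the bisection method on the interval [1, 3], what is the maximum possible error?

Bisection error bound: |error| ≤ (b-a)/2^n
|error| ≤ (3 - 1)/2^8 = 2/2^8
|error| ≤ 0.0078125000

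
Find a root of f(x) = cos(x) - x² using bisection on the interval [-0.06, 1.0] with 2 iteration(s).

f(x) = cos(x) - x²
Initial interval: [-0.06, 1.0]

Iteration 1:
  c_1 = (-0.060000 + 1.000000)/2 = 0.470000
  f(c_1) = f(0.470000) = 0.670668
  f(a) × f(c) ≥ 0, new interval: [0.470000, 1.000000]
Iteration 2:
  c_2 = (0.470000 + 1.000000)/2 = 0.735000
  f(c_2) = f(0.735000) = 0.201606
  f(a) × f(c) ≥ 0, new interval: [0.735000, 1.000000]

After 2 iteration(s), the approximation is c_2 = 0.735000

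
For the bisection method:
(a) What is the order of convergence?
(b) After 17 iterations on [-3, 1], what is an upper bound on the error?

(a) Bisection has linear (order 1) convergence; the error is halved each step.

(b) Error bound = (b-a)/2^n = (1 - (-3))/2^{17}
    = 4/2^{17}

(a) 1 (linear); (b) error ≤ 3.05e-05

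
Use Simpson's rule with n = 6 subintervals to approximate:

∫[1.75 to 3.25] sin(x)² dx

f(x) = sin(x)²
a = 1.75, b = 3.25, n = 6
h = (b - a)/n = 0.250000

Simpson's rule: (h/3)[f(x₀) + 4f(x₁) + 2f(x₂) + ... + f(xₙ)]

x_0 = 1.7500, f(x_0) = 0.968228, coefficient = 1
x_1 = 2.0000, f(x_1) = 0.826822, coefficient = 4
x_2 = 2.2500, f(x_2) = 0.605398, coefficient = 2
x_3 = 2.5000, f(x_3) = 0.358169, coefficient = 4
x_4 = 2.7500, f(x_4) = 0.145665, coefficient = 2
x_5 = 3.0000, f(x_5) = 0.019915, coefficient = 4
x_6 = 3.2500, f(x_6) = 0.011706, coefficient = 1

I ≈ (0.250000/3) × 7.301683 = 0.608474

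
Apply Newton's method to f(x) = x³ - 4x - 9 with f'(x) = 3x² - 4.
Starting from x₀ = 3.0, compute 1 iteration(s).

f(x) = x³ - 4x - 9
f'(x) = 3x² - 4
x₀ = 3.0

Newton-Raphson formula: x_{n+1} = x_n - f(x_n)/f'(x_n)

Iteration 1:
  f(3.000000) = 6.000000
  f'(3.000000) = 23.000000
  x_1 = 3.000000 - 6.000000/23.000000 = 2.739130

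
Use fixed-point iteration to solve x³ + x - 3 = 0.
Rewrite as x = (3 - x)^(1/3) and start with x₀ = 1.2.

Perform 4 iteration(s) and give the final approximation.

Equation: x³ + x - 3 = 0
Fixed-point form: x = (3 - x)^(1/3)
x₀ = 1.2

x_1 = g(1.200000) = 1.216440
x_2 = g(1.216440) = 1.212726
x_3 = g(1.212726) = 1.213567
x_4 = g(1.213567) = 1.213377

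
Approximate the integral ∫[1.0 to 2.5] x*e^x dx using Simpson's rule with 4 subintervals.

f(x) = x*e^x
a = 1.0, b = 2.5, n = 4
h = (b - a)/n = 0.375000

Simpson's rule: (h/3)[f(x₀) + 4f(x₁) + 2f(x₂) + ... + f(xₙ)]

x_0 = 1.0000, f(x_0) = 2.718282, coefficient = 1
x_1 = 1.3750, f(x_1) = 5.438230, coefficient = 4
x_2 = 1.7500, f(x_2) = 10.070555, coefficient = 2
x_3 = 2.1250, f(x_3) = 17.792407, coefficient = 4
x_4 = 2.5000, f(x_4) = 30.456235, coefficient = 1

I ≈ (0.375000/3) × 146.238177 = 18.279772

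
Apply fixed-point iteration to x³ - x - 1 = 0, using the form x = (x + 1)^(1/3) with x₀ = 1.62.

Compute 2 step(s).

Equation: x³ - x - 1 = 0
Fixed-point form: x = (x + 1)^(1/3)
x₀ = 1.62

x_1 = g(1.620000) = 1.378586
x_2 = g(1.378586) = 1.334872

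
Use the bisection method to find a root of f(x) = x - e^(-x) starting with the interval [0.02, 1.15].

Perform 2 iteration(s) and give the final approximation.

f(x) = x - e^(-x)
Initial interval: [0.02, 1.15]

Iteration 1:
  c_1 = (0.020000 + 1.150000)/2 = 0.585000
  f(c_1) = f(0.585000) = 0.027894
  f(a) × f(c) < 0, new interval: [0.020000, 0.585000]
Iteration 2:
  c_2 = (0.020000 + 0.585000)/2 = 0.302500
  f(c_2) = f(0.302500) = -0.436468
  f(a) × f(c) ≥ 0, new interval: [0.302500, 0.585000]

After 2 iteration(s), the approximation is c_2 = 0.302500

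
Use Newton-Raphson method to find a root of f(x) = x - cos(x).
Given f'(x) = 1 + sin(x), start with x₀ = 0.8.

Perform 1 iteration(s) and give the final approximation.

f(x) = x - cos(x)
f'(x) = 1 + sin(x)
x₀ = 0.8

Newton-Raphson formula: x_{n+1} = x_n - f(x_n)/f'(x_n)

Iteration 1:
  f(0.800000) = 0.103293
  f'(0.800000) = 1.717356
  x_1 = 0.800000 - 0.103293/1.717356 = 0.739853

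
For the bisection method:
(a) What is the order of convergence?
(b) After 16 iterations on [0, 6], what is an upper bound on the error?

(a) Bisection has linear (order 1) convergence; the error is halved each step.

(b) Error bound = (b-a)/2^n = (6 - 0)/2^{16}
    = 6/2^{16}

(a) 1 (linear); (b) error ≤ 9.16e-05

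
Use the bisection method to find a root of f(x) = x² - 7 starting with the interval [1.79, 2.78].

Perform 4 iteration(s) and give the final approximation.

f(x) = x² - 7
Initial interval: [1.79, 2.78]

Iteration 1:
  c_1 = (1.790000 + 2.780000)/2 = 2.285000
  f(c_1) = f(2.285000) = -1.778775
  f(a) × f(c) ≥ 0, new interval: [2.285000, 2.780000]
Iteration 2:
  c_2 = (2.285000 + 2.780000)/2 = 2.532500
  f(c_2) = f(2.532500) = -0.586444
  f(a) × f(c) ≥ 0, new interval: [2.532500, 2.780000]
Iteration 3:
  c_3 = (2.532500 + 2.780000)/2 = 2.656250
  f(c_3) = f(2.656250) = 0.055664
  f(a) × f(c) < 0, new interval: [2.532500, 2.656250]
Iteration 4:
  c_4 = (2.532500 + 2.656250)/2 = 2.594375
  f(c_4) = f(2.594375) = -0.269218
  f(a) × f(c) ≥ 0, new interval: [2.594375, 2.656250]

After 4 iteration(s), the approximation is c_4 = 2.594375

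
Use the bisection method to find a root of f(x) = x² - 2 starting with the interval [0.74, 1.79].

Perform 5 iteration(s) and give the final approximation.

f(x) = x² - 2
Initial interval: [0.74, 1.79]

Iteration 1:
  c_1 = (0.740000 + 1.790000)/2 = 1.265000
  f(c_1) = f(1.265000) = -0.399775
  f(a) × f(c) ≥ 0, new interval: [1.265000, 1.790000]
Iteration 2:
  c_2 = (1.265000 + 1.790000)/2 = 1.527500
  f(c_2) = f(1.527500) = 0.333256
  f(a) × f(c) < 0, new interval: [1.265000, 1.527500]
Iteration 3:
  c_3 = (1.265000 + 1.527500)/2 = 1.396250
  f(c_3) = f(1.396250) = -0.050486
  f(a) × f(c) ≥ 0, new interval: [1.396250, 1.527500]
Iteration 4:
  c_4 = (1.396250 + 1.527500)/2 = 1.461875
  f(c_4) = f(1.461875) = 0.137079
  f(a) × f(c) < 0, new interval: [1.396250, 1.461875]
Iteration 5:
  c_5 = (1.396250 + 1.461875)/2 = 1.429063
  f(c_5) = f(1.429063) = 0.042220
  f(a) × f(c) < 0, new interval: [1.396250, 1.429063]

After 5 iteration(s), the approximation is c_5 = 1.429063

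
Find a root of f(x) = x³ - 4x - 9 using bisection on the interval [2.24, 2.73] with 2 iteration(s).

f(x) = x³ - 4x - 9
Initial interval: [2.24, 2.73]

Iteration 1:
  c_1 = (2.240000 + 2.730000)/2 = 2.485000
  f(c_1) = f(2.485000) = -3.594566
  f(a) × f(c) ≥ 0, new interval: [2.485000, 2.730000]
Iteration 2:
  c_2 = (2.485000 + 2.730000)/2 = 2.607500
  f(c_2) = f(2.607500) = -1.701461
  f(a) × f(c) ≥ 0, new interval: [2.607500, 2.730000]

After 2 iteration(s), the approximation is c_2 = 2.607500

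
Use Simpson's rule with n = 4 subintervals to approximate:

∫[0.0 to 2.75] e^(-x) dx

f(x) = e^(-x)
a = 0.0, b = 2.75, n = 4
h = (b - a)/n = 0.687500

Simpson's rule: (h/3)[f(x₀) + 4f(x₁) + 2f(x₂) + ... + f(xₙ)]

x_0 = 0.0000, f(x_0) = 1.000000, coefficient = 1
x_1 = 0.6875, f(x_1) = 0.502832, coefficient = 4
x_2 = 1.3750, f(x_2) = 0.252840, coefficient = 2
x_3 = 2.0625, f(x_3) = 0.127136, coefficient = 4
x_4 = 2.7500, f(x_4) = 0.063928, coefficient = 1

I ≈ (0.687500/3) × 4.089476 = 0.937172
Exact value: 0.936072
Error: 0.001100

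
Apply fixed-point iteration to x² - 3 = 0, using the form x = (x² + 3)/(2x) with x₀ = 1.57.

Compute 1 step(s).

Equation: x² - 3 = 0
Fixed-point form: x = (x² + 3)/(2x)
x₀ = 1.57

x_1 = g(1.570000) = 1.740414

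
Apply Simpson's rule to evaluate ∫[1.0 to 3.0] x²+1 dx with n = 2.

f(x) = x²+1
a = 1.0, b = 3.0, n = 2
h = (b - a)/n = 1.000000

Simpson's rule: (h/3)[f(x₀) + 4f(x₁) + 2f(x₂) + ... + f(xₙ)]

x_0 = 1.0000, f(x_0) = 2.000000, coefficient = 1
x_1 = 2.0000, f(x_1) = 5.000000, coefficient = 4
x_2 = 3.0000, f(x_2) = 10.000000, coefficient = 1

I ≈ (1.000000/3) × 32.000000 = 10.666667
Exact value: 10.666667
Error: 0.000000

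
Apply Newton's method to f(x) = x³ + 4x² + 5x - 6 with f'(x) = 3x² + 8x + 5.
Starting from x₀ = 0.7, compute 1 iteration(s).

f(x) = x³ + 4x² + 5x - 6
f'(x) = 3x² + 8x + 5
x₀ = 0.7

Newton-Raphson formula: x_{n+1} = x_n - f(x_n)/f'(x_n)

Iteration 1:
  f(0.700000) = -0.197000
  f'(0.700000) = 12.070000
  x_1 = 0.700000 - (-0.197000)/12.070000 = 0.716321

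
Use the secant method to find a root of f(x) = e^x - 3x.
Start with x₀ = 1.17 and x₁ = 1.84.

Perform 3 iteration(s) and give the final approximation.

f(x) = e^x - 3x
x₀ = 1.17, x₁ = 1.84

Secant formula: x_{n+1} = x_n - f(x_n)(x_n - x_{n-1})/(f(x_n) - f(x_{n-1}))

Iteration 1:
  f(1.170000) = -0.288007
  f(1.840000) = 0.776538
  x_2 = 1.840000 - 0.776538×(1.840000 - 1.170000)/(0.776538 - (-0.288007))
       = 1.351265
Iteration 2:
  f(1.840000) = 0.776538
  f(1.351265) = -0.191487
  x_3 = 1.351265 - (-0.191487)×(1.351265 - 1.840000)/(-0.191487 - 0.776538)
       = 1.447943
Iteration 3:
  f(1.351265) = -0.191487
  f(1.447943) = -0.089475
  x_4 = 1.447943 - (-0.089475)×(1.447943 - 1.351265)/(-0.089475 - (-0.191487))
       = 1.532739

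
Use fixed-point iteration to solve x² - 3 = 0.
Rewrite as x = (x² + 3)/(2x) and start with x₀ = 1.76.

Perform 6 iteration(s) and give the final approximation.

Equation: x² - 3 = 0
Fixed-point form: x = (x² + 3)/(2x)
x₀ = 1.76

x_1 = g(1.760000) = 1.732273
x_2 = g(1.732273) = 1.732051
x_3 = g(1.732051) = 1.732051
x_4 = g(1.732051) = 1.732051
x_5 = g(1.732051) = 1.732051
x_6 = g(1.732051) = 1.732051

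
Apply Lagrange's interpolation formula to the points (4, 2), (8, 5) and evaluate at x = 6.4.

Lagrange interpolation formula:
P(x) = Σ yᵢ × Lᵢ(x)
where Lᵢ(x) = Π_{j≠i} (x - xⱼ)/(xᵢ - xⱼ)

L_0(6.4) = (6.4 - 8)/(4 - 8) = 0.400000
L_1(6.4) = (6.4 - 4)/(8 - 4) = 0.600000

P(6.4) = 2×L_0(6.4) + 5×L_1(6.4)
P(6.4) = 3.800000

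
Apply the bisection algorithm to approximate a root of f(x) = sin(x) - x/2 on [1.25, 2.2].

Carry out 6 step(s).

f(x) = sin(x) - x/2
Initial interval: [1.25, 2.2]

Iteration 1:
  c_1 = (1.250000 + 2.200000)/2 = 1.725000
  f(c_1) = f(1.725000) = 0.125634
  f(a) × f(c) ≥ 0, new interval: [1.725000, 2.200000]
Iteration 2:
  c_2 = (1.725000 + 2.200000)/2 = 1.962500
  f(c_2) = f(1.962500) = -0.056990
  f(a) × f(c) < 0, new interval: [1.725000, 1.962500]
Iteration 3:
  c_3 = (1.725000 + 1.962500)/2 = 1.843750
  f(c_3) = f(1.843750) = 0.041104
  f(a) × f(c) ≥ 0, new interval: [1.843750, 1.962500]
Iteration 4:
  c_4 = (1.843750 + 1.962500)/2 = 1.903125
  f(c_4) = f(1.903125) = -0.006277
  f(a) × f(c) < 0, new interval: [1.843750, 1.903125]
Iteration 5:
  c_5 = (1.843750 + 1.903125)/2 = 1.873438
  f(c_5) = f(1.873438) = 0.017834
  f(a) × f(c) ≥ 0, new interval: [1.873438, 1.903125]
Iteration 6:
  c_6 = (1.873438 + 1.903125)/2 = 1.888281
  f(c_6) = f(1.888281) = 0.005883
  f(a) × f(c) ≥ 0, new interval: [1.888281, 1.903125]

After 6 iteration(s), the approximation is c_6 = 1.888281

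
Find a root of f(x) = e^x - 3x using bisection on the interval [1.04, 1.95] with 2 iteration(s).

f(x) = e^x - 3x
Initial interval: [1.04, 1.95]

Iteration 1:
  c_1 = (1.040000 + 1.950000)/2 = 1.495000
  f(c_1) = f(1.495000) = -0.025663
  f(a) × f(c) ≥ 0, new interval: [1.495000, 1.950000]
Iteration 2:
  c_2 = (1.495000 + 1.950000)/2 = 1.722500
  f(c_2) = f(1.722500) = 0.431007
  f(a) × f(c) < 0, new interval: [1.495000, 1.722500]

After 2 iteration(s), the approximation is c_2 = 1.722500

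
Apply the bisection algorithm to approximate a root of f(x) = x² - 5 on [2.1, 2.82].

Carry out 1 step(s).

f(x) = x² - 5
Initial interval: [2.1, 2.82]

Iteration 1:
  c_1 = (2.100000 + 2.820000)/2 = 2.460000
  f(c_1) = f(2.460000) = 1.051600
  f(a) × f(c) < 0, new interval: [2.100000, 2.460000]

After 1 iteration(s), the approximation is c_1 = 2.460000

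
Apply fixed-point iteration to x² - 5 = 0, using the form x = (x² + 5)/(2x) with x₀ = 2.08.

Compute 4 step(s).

Equation: x² - 5 = 0
Fixed-point form: x = (x² + 5)/(2x)
x₀ = 2.08

x_1 = g(2.080000) = 2.241923
x_2 = g(2.241923) = 2.236076
x_3 = g(2.236076) = 2.236068
x_4 = g(2.236068) = 2.236068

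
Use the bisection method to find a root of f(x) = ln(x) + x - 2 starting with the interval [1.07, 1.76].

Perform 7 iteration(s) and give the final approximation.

f(x) = ln(x) + x - 2
Initial interval: [1.07, 1.76]

Iteration 1:
  c_1 = (1.070000 + 1.760000)/2 = 1.415000
  f(c_1) = f(1.415000) = -0.237870
  f(a) × f(c) ≥ 0, new interval: [1.415000, 1.760000]
Iteration 2:
  c_2 = (1.415000 + 1.760000)/2 = 1.587500
  f(c_2) = f(1.587500) = 0.049660
  f(a) × f(c) < 0, new interval: [1.415000, 1.587500]
Iteration 3:
  c_3 = (1.415000 + 1.587500)/2 = 1.501250
  f(c_3) = f(1.501250) = -0.092452
  f(a) × f(c) ≥ 0, new interval: [1.501250, 1.587500]
Iteration 4:
  c_4 = (1.501250 + 1.587500)/2 = 1.544375
  f(c_4) = f(1.544375) = -0.021006
  f(a) × f(c) ≥ 0, new interval: [1.544375, 1.587500]
Iteration 5:
  c_5 = (1.544375 + 1.587500)/2 = 1.565937
  f(c_5) = f(1.565937) = 0.014422
  f(a) × f(c) < 0, new interval: [1.544375, 1.565937]
Iteration 6:
  c_6 = (1.544375 + 1.565937)/2 = 1.555156
  f(c_6) = f(1.555156) = -0.003268
  f(a) × f(c) ≥ 0, new interval: [1.555156, 1.565937]
Iteration 7:
  c_7 = (1.555156 + 1.565937)/2 = 1.560547
  f(c_7) = f(1.560547) = 0.005583
  f(a) × f(c) < 0, new interval: [1.555156, 1.560547]

After 7 iteration(s), the approximation is c_7 = 1.560547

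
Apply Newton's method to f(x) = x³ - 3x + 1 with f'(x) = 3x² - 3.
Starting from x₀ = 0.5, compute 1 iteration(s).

f(x) = x³ - 3x + 1
f'(x) = 3x² - 3
x₀ = 0.5

Newton-Raphson formula: x_{n+1} = x_n - f(x_n)/f'(x_n)

Iteration 1:
  f(0.500000) = -0.375000
  f'(0.500000) = -2.250000
  x_1 = 0.500000 - (-0.375000)/(-2.250000) = 0.333333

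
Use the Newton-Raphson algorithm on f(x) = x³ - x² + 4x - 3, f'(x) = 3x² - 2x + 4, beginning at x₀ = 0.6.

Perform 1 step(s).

f(x) = x³ - x² + 4x - 3
f'(x) = 3x² - 2x + 4
x₀ = 0.6

Newton-Raphson formula: x_{n+1} = x_n - f(x_n)/f'(x_n)

Iteration 1:
  f(0.600000) = -0.744000
  f'(0.600000) = 3.880000
  x_1 = 0.600000 - (-0.744000)/3.880000 = 0.791753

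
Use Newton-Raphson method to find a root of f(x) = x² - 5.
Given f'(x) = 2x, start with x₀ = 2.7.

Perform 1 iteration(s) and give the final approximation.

f(x) = x² - 5
f'(x) = 2x
x₀ = 2.7

Newton-Raphson formula: x_{n+1} = x_n - f(x_n)/f'(x_n)

Iteration 1:
  f(2.700000) = 2.290000
  f'(2.700000) = 5.400000
  x_1 = 2.700000 - 2.290000/5.400000 = 2.275926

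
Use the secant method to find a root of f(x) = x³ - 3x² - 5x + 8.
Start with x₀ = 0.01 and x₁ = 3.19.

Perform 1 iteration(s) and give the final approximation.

f(x) = x³ - 3x² - 5x + 8
x₀ = 0.01, x₁ = 3.19

Secant formula: x_{n+1} = x_n - f(x_n)(x_n - x_{n-1})/(f(x_n) - f(x_{n-1}))

Iteration 1:
  f(0.010000) = 7.949701
  f(3.190000) = -6.016541
  x_2 = 3.190000 - (-6.016541)×(3.190000 - 0.010000)/(-6.016541 - 7.949701)
       = 1.820082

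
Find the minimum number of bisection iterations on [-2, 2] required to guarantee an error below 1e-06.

We need (b-a)/2^n ≤ 1e-06
(2 - (-2))/2^n ≤ 1e-06
4/2^n ≤ 1e-06
2^n ≥ 4000000
n ≥ log₂(4000000) = 21.93
n ≥ 22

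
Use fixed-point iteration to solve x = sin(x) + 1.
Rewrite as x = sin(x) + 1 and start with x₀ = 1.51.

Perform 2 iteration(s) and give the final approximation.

Equation: x = sin(x) + 1
Fixed-point form: x = sin(x) + 1
x₀ = 1.51

x_1 = g(1.510000) = 1.998152
x_2 = g(1.998152) = 1.910065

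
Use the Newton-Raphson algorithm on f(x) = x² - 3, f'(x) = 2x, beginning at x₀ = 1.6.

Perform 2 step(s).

f(x) = x² - 3
f'(x) = 2x
x₀ = 1.6

Newton-Raphson formula: x_{n+1} = x_n - f(x_n)/f'(x_n)

Iteration 1:
  f(1.600000) = -0.440000
  f'(1.600000) = 3.200000
  x_1 = 1.600000 - (-0.440000)/3.200000 = 1.737500
Iteration 2:
  f(1.737500) = 0.018906
  f'(1.737500) = 3.475000
  x_2 = 1.737500 - 0.018906/3.475000 = 1.732059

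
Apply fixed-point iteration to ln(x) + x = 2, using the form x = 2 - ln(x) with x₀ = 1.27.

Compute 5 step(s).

Equation: ln(x) + x = 2
Fixed-point form: x = 2 - ln(x)
x₀ = 1.27

x_1 = g(1.270000) = 1.760983
x_2 = g(1.760983) = 1.434128
x_3 = g(1.434128) = 1.639443
x_4 = g(1.639443) = 1.505643
x_5 = g(1.505643) = 1.590780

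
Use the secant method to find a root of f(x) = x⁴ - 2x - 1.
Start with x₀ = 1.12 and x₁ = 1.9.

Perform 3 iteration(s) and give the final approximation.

f(x) = x⁴ - 2x - 1
x₀ = 1.12, x₁ = 1.9

Secant formula: x_{n+1} = x_n - f(x_n)(x_n - x_{n-1})/(f(x_n) - f(x_{n-1}))

Iteration 1:
  f(1.120000) = -1.666481
  f(1.900000) = 8.232100
  x_2 = 1.900000 - 8.232100×(1.900000 - 1.120000)/(8.232100 - (-1.666481))
       = 1.251317
Iteration 2:
  f(1.900000) = 8.232100
  f(1.251317) = -1.050921
  x_3 = 1.251317 - (-1.050921)×(1.251317 - 1.900000)/(-1.050921 - 8.232100)
       = 1.324754
Iteration 3:
  f(1.251317) = -1.050921
  f(1.324754) = -0.569577
  x_4 = 1.324754 - (-0.569577)×(1.324754 - 1.251317)/(-0.569577 - (-1.050921))
       = 1.411652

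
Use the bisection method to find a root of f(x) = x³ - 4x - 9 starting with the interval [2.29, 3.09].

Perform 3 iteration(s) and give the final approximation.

f(x) = x³ - 4x - 9
Initial interval: [2.29, 3.09]

Iteration 1:
  c_1 = (2.290000 + 3.090000)/2 = 2.690000
  f(c_1) = f(2.690000) = -0.294891
  f(a) × f(c) ≥ 0, new interval: [2.690000, 3.090000]
Iteration 2:
  c_2 = (2.690000 + 3.090000)/2 = 2.890000
  f(c_2) = f(2.890000) = 3.577569
  f(a) × f(c) < 0, new interval: [2.690000, 2.890000]
Iteration 3:
  c_3 = (2.690000 + 2.890000)/2 = 2.790000
  f(c_3) = f(2.790000) = 1.557639
  f(a) × f(c) < 0, new interval: [2.690000, 2.790000]

After 3 iteration(s), the approximation is c_3 = 2.790000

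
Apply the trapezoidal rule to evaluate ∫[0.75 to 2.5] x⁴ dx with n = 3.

f(x) = x⁴
a = 0.75, b = 2.5, n = 3
h = (b - a)/n = 0.583333

Trapezoidal rule: (h/2)[f(x₀) + 2f(x₁) + 2f(x₂) + ... + f(xₙ)]

x_0 = 0.7500, f(x_0) = 0.316406, coefficient = 1
x_1 = 1.3333, f(x_1) = 3.160494, coefficient = 2
x_2 = 1.9167, f(x_2) = 13.495419, coefficient = 2
x_3 = 2.5000, f(x_3) = 39.062500, coefficient = 1

I ≈ (0.583333/2) × 72.690731 = 21.201463
Exact value: 19.483789
Error: 1.717674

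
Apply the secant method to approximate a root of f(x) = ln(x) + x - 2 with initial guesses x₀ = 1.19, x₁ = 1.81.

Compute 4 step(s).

f(x) = ln(x) + x - 2
x₀ = 1.19, x₁ = 1.81

Secant formula: x_{n+1} = x_n - f(x_n)(x_n - x_{n-1})/(f(x_n) - f(x_{n-1}))

Iteration 1:
  f(1.190000) = -0.636047
  f(1.810000) = 0.403327
  x_2 = 1.810000 - 0.403327×(1.810000 - 1.190000)/(0.403327 - (-0.636047))
       = 1.569410
Iteration 2:
  f(1.810000) = 0.403327
  f(1.569410) = 0.020110
  x_3 = 1.569410 - 0.020110×(1.569410 - 1.810000)/(0.020110 - 0.403327)
       = 1.556785
Iteration 3:
  f(1.569410) = 0.020110
  f(1.556785) = -0.000593
  x_4 = 1.556785 - (-0.000593)×(1.556785 - 1.569410)/(-0.000593 - 0.020110)
       = 1.557146
Iteration 4:
  f(1.556785) = -0.000593
  f(1.557146) = 0.000001
  x_5 = 1.557146 - 0.000001×(1.557146 - 1.556785)/(0.000001 - (-0.000593))
       = 1.557146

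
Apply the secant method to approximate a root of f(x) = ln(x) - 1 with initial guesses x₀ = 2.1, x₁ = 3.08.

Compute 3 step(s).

f(x) = ln(x) - 1
x₀ = 2.1, x₁ = 3.08

Secant formula: x_{n+1} = x_n - f(x_n)(x_n - x_{n-1})/(f(x_n) - f(x_{n-1}))

Iteration 1:
  f(2.100000) = -0.258063
  f(3.080000) = 0.124930
  x_2 = 3.080000 - 0.124930×(3.080000 - 2.100000)/(0.124930 - (-0.258063))
       = 2.760330
Iteration 2:
  f(3.080000) = 0.124930
  f(2.760330) = 0.015350
  x_3 = 2.760330 - 0.015350×(2.760330 - 3.080000)/(0.015350 - 0.124930)
       = 2.715550
Iteration 3:
  f(2.760330) = 0.015350
  f(2.715550) = -0.001006
  x_4 = 2.715550 - (-0.001006)×(2.715550 - 2.760330)/(-0.001006 - 0.015350)
       = 2.718303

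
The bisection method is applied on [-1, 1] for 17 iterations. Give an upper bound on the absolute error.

Bisection error bound: |error| ≤ (b-a)/2^n
|error| ≤ (1 - (-1))/2^17 = 2/2^17
|error| ≤ 0.0000152588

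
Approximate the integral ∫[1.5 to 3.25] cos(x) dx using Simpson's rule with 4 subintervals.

f(x) = cos(x)
a = 1.5, b = 3.25, n = 4
h = (b - a)/n = 0.437500

Simpson's rule: (h/3)[f(x₀) + 4f(x₁) + 2f(x₂) + ... + f(xₙ)]

x_0 = 1.5000, f(x_0) = 0.070737, coefficient = 1
x_1 = 1.9375, f(x_1) = -0.358540, coefficient = 4
x_2 = 2.3750, f(x_2) = -0.720278, coefficient = 2
x_3 = 2.8125, f(x_3) = -0.946336, coefficient = 4
x_4 = 3.2500, f(x_4) = -0.994130, coefficient = 1

I ≈ (0.437500/3) × -7.583454 = -1.105920
Exact value: -1.105690
Error: 0.000230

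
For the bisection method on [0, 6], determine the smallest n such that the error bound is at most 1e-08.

We need (b-a)/2^n ≤ 1e-08
(6 - 0)/2^n ≤ 1e-08
6/2^n ≤ 1e-08
2^n ≥ 600000000
n ≥ log₂(600000000) = 29.16
n ≥ 30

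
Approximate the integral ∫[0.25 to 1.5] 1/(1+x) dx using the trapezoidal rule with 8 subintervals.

f(x) = 1/(1+x)
a = 0.25, b = 1.5, n = 8
h = (b - a)/n = 0.156250

Trapezoidal rule: (h/2)[f(x₀) + 2f(x₁) + 2f(x₂) + ... + f(xₙ)]

x_0 = 0.2500, f(x_0) = 0.800000, coefficient = 1
x_1 = 0.4062, f(x_1) = 0.711111, coefficient = 2
x_2 = 0.5625, f(x_2) = 0.640000, coefficient = 2
x_3 = 0.7188, f(x_3) = 0.581818, coefficient = 2
x_4 = 0.8750, f(x_4) = 0.533333, coefficient = 2
x_5 = 1.0312, f(x_5) = 0.492308, coefficient = 2
x_6 = 1.1875, f(x_6) = 0.457143, coefficient = 2
x_7 = 1.3438, f(x_7) = 0.426667, coefficient = 2
x_8 = 1.5000, f(x_8) = 0.400000, coefficient = 1

I ≈ (0.156250/2) × 8.884760 = 0.694122
Exact value: 0.693147
Error: 0.000975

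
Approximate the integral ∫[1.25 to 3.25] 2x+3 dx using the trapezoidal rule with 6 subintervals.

f(x) = 2x+3
a = 1.25, b = 3.25, n = 6
h = (b - a)/n = 0.333333

Trapezoidal rule: (h/2)[f(x₀) + 2f(x₁) + 2f(x₂) + ... + f(xₙ)]

x_0 = 1.2500, f(x_0) = 5.500000, coefficient = 1
x_1 = 1.5833, f(x_1) = 6.166667, coefficient = 2
x_2 = 1.9167, f(x_2) = 6.833333, coefficient = 2
x_3 = 2.2500, f(x_3) = 7.500000, coefficient = 2
x_4 = 2.5833, f(x_4) = 8.166667, coefficient = 2
x_5 = 2.9167, f(x_5) = 8.833333, coefficient = 2
x_6 = 3.2500, f(x_6) = 9.500000, coefficient = 1

I ≈ (0.333333/2) × 90.000000 = 15.000000
Exact value: 15.000000
Error: 0.000000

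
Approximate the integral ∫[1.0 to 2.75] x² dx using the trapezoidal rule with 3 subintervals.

f(x) = x²
a = 1.0, b = 2.75, n = 3
h = (b - a)/n = 0.583333

Trapezoidal rule: (h/2)[f(x₀) + 2f(x₁) + 2f(x₂) + ... + f(xₙ)]

x_0 = 1.0000, f(x_0) = 1.000000, coefficient = 1
x_1 = 1.5833, f(x_1) = 2.506944, coefficient = 2
x_2 = 2.1667, f(x_2) = 4.694444, coefficient = 2
x_3 = 2.7500, f(x_3) = 7.562500, coefficient = 1

I ≈ (0.583333/2) × 22.965278 = 6.698206
Exact value: 6.598958
Error: 0.099248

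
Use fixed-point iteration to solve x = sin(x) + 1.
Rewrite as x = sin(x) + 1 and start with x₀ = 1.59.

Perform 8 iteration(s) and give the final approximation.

Equation: x = sin(x) + 1
Fixed-point form: x = sin(x) + 1
x₀ = 1.59

x_1 = g(1.590000) = 1.999816
x_2 = g(1.999816) = 1.909374
x_3 = g(1.909374) = 1.943228
x_4 = g(1.943228) = 1.931445
x_5 = g(1.931445) = 1.935668
x_6 = g(1.935668) = 1.934170
x_7 = g(1.934170) = 1.934703
x_8 = g(1.934703) = 1.934513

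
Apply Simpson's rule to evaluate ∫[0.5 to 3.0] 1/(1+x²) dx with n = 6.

f(x) = 1/(1+x²)
a = 0.5, b = 3.0, n = 6
h = (b - a)/n = 0.416667

Simpson's rule: (h/3)[f(x₀) + 4f(x₁) + 2f(x₂) + ... + f(xₙ)]

x_0 = 0.5000, f(x_0) = 0.800000, coefficient = 1
x_1 = 0.9167, f(x_1) = 0.543396, coefficient = 4
x_2 = 1.3333, f(x_2) = 0.360000, coefficient = 2
x_3 = 1.7500, f(x_3) = 0.246154, coefficient = 4
x_4 = 2.1667, f(x_4) = 0.175610, coefficient = 2
x_5 = 2.5833, f(x_5) = 0.130317, coefficient = 4
x_6 = 3.0000, f(x_6) = 0.100000, coefficient = 1

I ≈ (0.416667/3) × 5.650687 = 0.784818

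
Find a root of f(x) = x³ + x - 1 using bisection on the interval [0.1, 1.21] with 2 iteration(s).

f(x) = x³ + x - 1
Initial interval: [0.1, 1.21]

Iteration 1:
  c_1 = (0.100000 + 1.210000)/2 = 0.655000
  f(c_1) = f(0.655000) = -0.063989
  f(a) × f(c) ≥ 0, new interval: [0.655000, 1.210000]
Iteration 2:
  c_2 = (0.655000 + 1.210000)/2 = 0.932500
  f(c_2) = f(0.932500) = 0.743361
  f(a) × f(c) < 0, new interval: [0.655000, 0.932500]

After 2 iteration(s), the approximation is c_2 = 0.932500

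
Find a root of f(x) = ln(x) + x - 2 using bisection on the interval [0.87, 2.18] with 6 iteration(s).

f(x) = ln(x) + x - 2
Initial interval: [0.87, 2.18]

Iteration 1:
  c_1 = (0.870000 + 2.180000)/2 = 1.525000
  f(c_1) = f(1.525000) = -0.053006
  f(a) × f(c) ≥ 0, new interval: [1.525000, 2.180000]
Iteration 2:
  c_2 = (1.525000 + 2.180000)/2 = 1.852500
  f(c_2) = f(1.852500) = 0.469036
  f(a) × f(c) < 0, new interval: [1.525000, 1.852500]
Iteration 3:
  c_3 = (1.525000 + 1.852500)/2 = 1.688750
  f(c_3) = f(1.688750) = 0.212739
  f(a) × f(c) < 0, new interval: [1.525000, 1.688750]
Iteration 4:
  c_4 = (1.525000 + 1.688750)/2 = 1.606875
  f(c_4) = f(1.606875) = 0.081166
  f(a) × f(c) < 0, new interval: [1.525000, 1.606875]
Iteration 5:
  c_5 = (1.525000 + 1.606875)/2 = 1.565937
  f(c_5) = f(1.565937) = 0.014422
  f(a) × f(c) < 0, new interval: [1.525000, 1.565937]
Iteration 6:
  c_6 = (1.525000 + 1.565937)/2 = 1.545469
  f(c_6) = f(1.545469) = -0.019204
  f(a) × f(c) ≥ 0, new interval: [1.545469, 1.565937]

After 6 iteration(s), the approximation is c_6 = 1.545469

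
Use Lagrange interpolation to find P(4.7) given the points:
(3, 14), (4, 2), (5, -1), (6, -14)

Lagrange interpolation formula:
P(x) = Σ yᵢ × Lᵢ(x)
where Lᵢ(x) = Π_{j≠i} (x - xⱼ)/(xᵢ - xⱼ)

L_0(4.7) = (4.7 - 4)/(3 - 4) × (4.7 - 5)/(3 - 5) × (4.7 - 6)/(3 - 6) = -0.045500
L_1(4.7) = (4.7 - 3)/(4 - 3) × (4.7 - 5)/(4 - 5) × (4.7 - 6)/(4 - 6) = 0.331500
L_2(4.7) = (4.7 - 3)/(5 - 3) × (4.7 - 4)/(5 - 4) × (4.7 - 6)/(5 - 6) = 0.773500
L_3(4.7) = (4.7 - 3)/(6 - 3) × (4.7 - 4)/(6 - 4) × (4.7 - 5)/(6 - 5) = -0.059500

P(4.7) = 14×L_0(4.7) + 2×L_1(4.7) + (-1)×L_2(4.7) + (-14)×L_3(4.7)
P(4.7) = 0.085500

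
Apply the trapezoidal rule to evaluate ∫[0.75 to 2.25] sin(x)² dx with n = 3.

f(x) = sin(x)²
a = 0.75, b = 2.25, n = 3
h = (b - a)/n = 0.500000

Trapezoidal rule: (h/2)[f(x₀) + 2f(x₁) + 2f(x₂) + ... + f(xₙ)]

x_0 = 0.7500, f(x_0) = 0.464631, coefficient = 1
x_1 = 1.2500, f(x_1) = 0.900572, coefficient = 2
x_2 = 1.7500, f(x_2) = 0.968228, coefficient = 2
x_3 = 2.2500, f(x_3) = 0.605398, coefficient = 1

I ≈ (0.500000/2) × 4.807630 = 1.201907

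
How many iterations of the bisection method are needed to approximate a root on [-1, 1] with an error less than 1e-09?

We need (b-a)/2^n ≤ 1e-09
(1 - (-1))/2^n ≤ 1e-09
2/2^n ≤ 1e-09
2^n ≥ 2000000000
n ≥ log₂(2000000000) = 30.90
n ≥ 31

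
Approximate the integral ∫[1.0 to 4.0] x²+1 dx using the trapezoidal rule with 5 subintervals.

f(x) = x²+1
a = 1.0, b = 4.0, n = 5
h = (b - a)/n = 0.600000

Trapezoidal rule: (h/2)[f(x₀) + 2f(x₁) + 2f(x₂) + ... + f(xₙ)]

x_0 = 1.0000, f(x_0) = 2.000000, coefficient = 1
x_1 = 1.6000, f(x_1) = 3.560000, coefficient = 2
x_2 = 2.2000, f(x_2) = 5.840000, coefficient = 2
x_3 = 2.8000, f(x_3) = 8.840000, coefficient = 2
x_4 = 3.4000, f(x_4) = 12.560000, coefficient = 2
x_5 = 4.0000, f(x_5) = 17.000000, coefficient = 1

I ≈ (0.600000/2) × 80.600000 = 24.180000
Exact value: 24.000000
Error: 0.180000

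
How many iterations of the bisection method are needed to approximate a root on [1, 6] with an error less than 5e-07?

We need (b-a)/2^n ≤ 5e-07
(6 - 1)/2^n ≤ 5e-07
5/2^n ≤ 5e-07
2^n ≥ 10000000
n ≥ log₂(10000000) = 23.25
n ≥ 24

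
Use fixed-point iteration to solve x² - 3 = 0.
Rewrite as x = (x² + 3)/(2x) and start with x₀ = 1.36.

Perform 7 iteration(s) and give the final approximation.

Equation: x² - 3 = 0
Fixed-point form: x = (x² + 3)/(2x)
x₀ = 1.36

x_1 = g(1.360000) = 1.782941
x_2 = g(1.782941) = 1.732777
x_3 = g(1.732777) = 1.732051
x_4 = g(1.732051) = 1.732051
x_5 = g(1.732051) = 1.732051
x_6 = g(1.732051) = 1.732051
x_7 = g(1.732051) = 1.732051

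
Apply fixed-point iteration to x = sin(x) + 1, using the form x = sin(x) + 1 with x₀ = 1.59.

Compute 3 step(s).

Equation: x = sin(x) + 1
Fixed-point form: x = sin(x) + 1
x₀ = 1.59

x_1 = g(1.590000) = 1.999816
x_2 = g(1.999816) = 1.909374
x_3 = g(1.909374) = 1.943228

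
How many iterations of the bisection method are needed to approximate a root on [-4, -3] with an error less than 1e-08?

We need (b-a)/2^n ≤ 1e-08
(-3 - (-4))/2^n ≤ 1e-08
1/2^n ≤ 1e-08
2^n ≥ 100000000
n ≥ log₂(100000000) = 26.58
n ≥ 27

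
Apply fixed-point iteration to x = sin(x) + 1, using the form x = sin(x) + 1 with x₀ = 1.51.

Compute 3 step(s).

Equation: x = sin(x) + 1
Fixed-point form: x = sin(x) + 1
x₀ = 1.51

x_1 = g(1.510000) = 1.998152
x_2 = g(1.998152) = 1.910065
x_3 = g(1.910065) = 1.942998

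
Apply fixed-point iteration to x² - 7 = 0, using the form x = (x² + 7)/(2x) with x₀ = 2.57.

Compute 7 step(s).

Equation: x² - 7 = 0
Fixed-point form: x = (x² + 7)/(2x)
x₀ = 2.57

x_1 = g(2.570000) = 2.646868
x_2 = g(2.646868) = 2.645752
x_3 = g(2.645752) = 2.645751
x_4 = g(2.645751) = 2.645751
x_5 = g(2.645751) = 2.645751
x_6 = g(2.645751) = 2.645751
x_7 = g(2.645751) = 2.645751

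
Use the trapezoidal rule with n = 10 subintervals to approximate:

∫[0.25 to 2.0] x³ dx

f(x) = x³
a = 0.25, b = 2.0, n = 10
h = (b - a)/n = 0.175000

Trapezoidal rule: (h/2)[f(x₀) + 2f(x₁) + 2f(x₂) + ... + f(xₙ)]

x_0 = 0.2500, f(x_0) = 0.015625, coefficient = 1
x_1 = 0.4250, f(x_1) = 0.076766, coefficient = 2
x_2 = 0.6000, f(x_2) = 0.216000, coefficient = 2
x_3 = 0.7750, f(x_3) = 0.465484, coefficient = 2
x_4 = 0.9500, f(x_4) = 0.857375, coefficient = 2
x_5 = 1.1250, f(x_5) = 1.423828, coefficient = 2
x_6 = 1.3000, f(x_6) = 2.197000, coefficient = 2
x_7 = 1.4750, f(x_7) = 3.209047, coefficient = 2
x_8 = 1.6500, f(x_8) = 4.492125, coefficient = 2
x_9 = 1.8250, f(x_9) = 6.078391, coefficient = 2
x_10 = 2.0000, f(x_10) = 8.000000, coefficient = 1

I ≈ (0.175000/2) × 46.047656 = 4.029170
Exact value: 3.999023
Error: 0.030146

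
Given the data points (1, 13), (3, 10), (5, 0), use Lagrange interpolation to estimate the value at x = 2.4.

Lagrange interpolation formula:
P(x) = Σ yᵢ × Lᵢ(x)
where Lᵢ(x) = Π_{j≠i} (x - xⱼ)/(xᵢ - xⱼ)

L_0(2.4) = (2.4 - 3)/(1 - 3) × (2.4 - 5)/(1 - 5) = 0.195000
L_1(2.4) = (2.4 - 1)/(3 - 1) × (2.4 - 5)/(3 - 5) = 0.910000
L_2(2.4) = (2.4 - 1)/(5 - 1) × (2.4 - 3)/(5 - 3) = -0.105000

P(2.4) = 13×L_0(2.4) + 10×L_1(2.4) + 0×L_2(2.4)
P(2.4) = 11.635000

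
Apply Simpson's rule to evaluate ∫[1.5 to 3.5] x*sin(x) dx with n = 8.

f(x) = x*sin(x)
a = 1.5, b = 3.5, n = 8
h = (b - a)/n = 0.250000

Simpson's rule: (h/3)[f(x₀) + 4f(x₁) + 2f(x₂) + ... + f(xₙ)]

x_0 = 1.5000, f(x_0) = 1.496242, coefficient = 1
x_1 = 1.7500, f(x_1) = 1.721975, coefficient = 4
x_2 = 2.0000, f(x_2) = 1.818595, coefficient = 2
x_3 = 2.2500, f(x_3) = 1.750665, coefficient = 4
x_4 = 2.5000, f(x_4) = 1.496180, coefficient = 2
x_5 = 2.7500, f(x_5) = 1.049568, coefficient = 4
x_6 = 3.0000, f(x_6) = 0.423360, coefficient = 2
x_7 = 3.2500, f(x_7) = -0.351634, coefficient = 4
x_8 = 3.5000, f(x_8) = -1.227741, coefficient = 1

I ≈ (0.250000/3) × 24.427066 = 2.035589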